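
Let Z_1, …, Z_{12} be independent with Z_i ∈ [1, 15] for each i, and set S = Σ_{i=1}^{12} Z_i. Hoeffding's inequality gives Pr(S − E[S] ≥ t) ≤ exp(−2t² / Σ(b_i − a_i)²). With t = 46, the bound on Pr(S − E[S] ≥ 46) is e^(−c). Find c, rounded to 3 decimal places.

Σ(b_i − a_i)² = 12·(14)² = 2352.
c = 2t²/2352 = 2·46²/2352 = 1.7993.

1.799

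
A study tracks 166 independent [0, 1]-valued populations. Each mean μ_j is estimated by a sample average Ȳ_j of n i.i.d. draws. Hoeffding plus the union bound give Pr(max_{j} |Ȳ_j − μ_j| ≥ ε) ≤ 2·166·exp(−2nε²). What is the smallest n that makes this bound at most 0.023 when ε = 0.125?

Need 2·166·exp(−2nε²) ≤ 0.023, i.e. exp(−2nε²) ≤ 0.023/332.
So 2nε² ≥ ln(332/0.023) = 9.577396.
Hence n ≥ 9.577396/(2·0.125²) = 306.477.
The smallest integer n is 307.

307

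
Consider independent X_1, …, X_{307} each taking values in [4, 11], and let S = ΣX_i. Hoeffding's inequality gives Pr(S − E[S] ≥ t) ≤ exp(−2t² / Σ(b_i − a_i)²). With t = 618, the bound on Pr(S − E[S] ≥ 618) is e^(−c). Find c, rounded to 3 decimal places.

Σ(b_i − a_i)² = 307·(7)² = 15043.
c = 2t²/15043 = 2·618²/15043 = 50.7776.

50.778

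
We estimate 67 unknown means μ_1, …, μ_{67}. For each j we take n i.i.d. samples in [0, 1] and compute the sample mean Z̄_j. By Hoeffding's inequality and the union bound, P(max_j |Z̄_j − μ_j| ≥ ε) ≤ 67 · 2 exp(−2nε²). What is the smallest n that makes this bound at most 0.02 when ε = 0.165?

Need 2·67·exp(−2nε²) ≤ 0.02, i.e. exp(−2nε²) ≤ 0.02/134.
So 2nε² ≥ ln(134/0.02) = 8.809863.
Hence n ≥ 8.809863/(2·0.165²) = 161.797.
The smallest integer n is 162.

162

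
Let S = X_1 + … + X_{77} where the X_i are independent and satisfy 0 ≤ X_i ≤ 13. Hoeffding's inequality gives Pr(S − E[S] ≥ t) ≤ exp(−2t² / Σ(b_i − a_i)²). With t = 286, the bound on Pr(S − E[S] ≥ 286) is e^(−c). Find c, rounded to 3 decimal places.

12.571

Σ(b_i − a_i)² = 77·(13)² = 13013.
c = 2t²/13013 = 2·286²/13013 = 12.5714.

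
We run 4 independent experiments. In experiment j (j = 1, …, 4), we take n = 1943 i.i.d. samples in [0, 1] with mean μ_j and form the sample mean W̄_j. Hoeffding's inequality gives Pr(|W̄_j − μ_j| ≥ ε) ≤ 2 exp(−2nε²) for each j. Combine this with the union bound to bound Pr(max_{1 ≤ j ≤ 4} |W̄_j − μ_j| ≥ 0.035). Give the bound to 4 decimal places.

Per-experiment Hoeffding bound: 2·exp(−2·1943·0.035²) = 2·exp(−4.76035) = 0.017125.
Union bound over 4 events: 4·0.017125 = 0.06850.

0.0685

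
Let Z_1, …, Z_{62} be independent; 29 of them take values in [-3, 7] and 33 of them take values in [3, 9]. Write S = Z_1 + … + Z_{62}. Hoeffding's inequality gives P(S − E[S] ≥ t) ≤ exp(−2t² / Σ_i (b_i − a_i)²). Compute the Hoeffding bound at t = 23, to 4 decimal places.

0.7720

Σ(b_i − a_i)² = 29·10² + 33·6² = 4088.
Exponent = 2·23² / 4088 = 0.25881.
Bound = exp(−0.25881) = 0.77197.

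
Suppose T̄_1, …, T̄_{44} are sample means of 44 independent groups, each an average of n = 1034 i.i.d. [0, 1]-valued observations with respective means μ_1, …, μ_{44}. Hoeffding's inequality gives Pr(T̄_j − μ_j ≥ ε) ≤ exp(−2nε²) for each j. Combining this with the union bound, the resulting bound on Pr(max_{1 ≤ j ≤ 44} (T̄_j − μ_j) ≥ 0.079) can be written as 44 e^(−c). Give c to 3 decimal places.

12.906

Union bound over the 44 events: Pr(max_{1 ≤ j ≤ 44} (T̄_j − μ_j) ≥ 0.079) ≤ 44·exp(−2nε²) = 44 exp(−2·1034·0.079²).
So c = 2·1034·0.079² = 12.9064.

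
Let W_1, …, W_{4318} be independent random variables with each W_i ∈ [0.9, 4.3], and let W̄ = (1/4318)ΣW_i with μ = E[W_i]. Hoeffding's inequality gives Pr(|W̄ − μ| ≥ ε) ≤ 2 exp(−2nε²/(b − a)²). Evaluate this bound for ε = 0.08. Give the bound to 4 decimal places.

0.0168

Exponent: 2nε²/(b − a)² = 2·4318·0.08² / 3.4² = 4.78118.
Bound = 2·exp(−4.78118) = 0.01677.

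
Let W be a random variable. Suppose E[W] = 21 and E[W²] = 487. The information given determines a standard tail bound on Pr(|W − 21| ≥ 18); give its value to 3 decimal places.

The first two moments determine the variance, so Chebyshev's inequality is the sharpest standard bound available.
Var(W) = E[W²] − (E[W])² = 487 − 441 = 46.
Chebyshev's inequality: Pr(|W − μ| ≥ t) ≤ Var(W)/t² = 46/324 = 0.1420.

0.142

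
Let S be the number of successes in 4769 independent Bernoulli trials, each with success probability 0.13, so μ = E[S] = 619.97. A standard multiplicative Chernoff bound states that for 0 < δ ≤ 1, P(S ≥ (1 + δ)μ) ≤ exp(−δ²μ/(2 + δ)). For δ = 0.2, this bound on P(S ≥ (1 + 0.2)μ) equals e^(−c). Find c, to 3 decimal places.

c = δ²μ/(2 + δ) = 0.2²·619.97/(2 + 0.2) = 11.2722.

11.272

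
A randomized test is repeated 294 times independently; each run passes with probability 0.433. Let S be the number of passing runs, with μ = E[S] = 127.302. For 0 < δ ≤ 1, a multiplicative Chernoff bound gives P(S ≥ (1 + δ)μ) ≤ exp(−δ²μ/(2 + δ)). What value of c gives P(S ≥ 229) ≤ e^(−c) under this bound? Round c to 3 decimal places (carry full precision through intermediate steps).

Write 229 = (1 + δ)μ, so δ = 229/127.302 − 1 = 0.798872…
Then the exponent is δ²μ/(2 + δ) = (229 − μ)² / (μ·(2 + δ)) = 29.027295.

29.027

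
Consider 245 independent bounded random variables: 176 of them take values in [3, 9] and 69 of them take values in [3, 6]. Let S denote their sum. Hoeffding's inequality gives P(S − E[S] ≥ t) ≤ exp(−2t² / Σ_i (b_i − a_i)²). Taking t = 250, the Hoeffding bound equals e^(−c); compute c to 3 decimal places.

Σ(b_i − a_i)² = 176·6² + 69·3² = 6957.
c = 2t² / 6957 = 2·250² / 6957 = 17.9675.

17.968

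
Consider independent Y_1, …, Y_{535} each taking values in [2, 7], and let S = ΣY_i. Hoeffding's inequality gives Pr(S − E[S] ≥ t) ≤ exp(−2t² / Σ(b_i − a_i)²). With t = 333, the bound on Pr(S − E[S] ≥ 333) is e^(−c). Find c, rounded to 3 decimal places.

Σ(b_i − a_i)² = 535·(5)² = 13375.
c = 2t²/13375 = 2·333²/13375 = 16.5815.

16.582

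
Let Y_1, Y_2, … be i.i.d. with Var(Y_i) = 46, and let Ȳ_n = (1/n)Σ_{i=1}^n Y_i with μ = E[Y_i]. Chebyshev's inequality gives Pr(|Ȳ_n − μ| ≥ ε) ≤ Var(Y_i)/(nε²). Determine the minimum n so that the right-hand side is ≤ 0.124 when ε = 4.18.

Require 46/(n·4.18²) ≤ 0.124, i.e. n ≥ 46/(0.124·4.18²) = 21.232.
The smallest integer n is 22.

22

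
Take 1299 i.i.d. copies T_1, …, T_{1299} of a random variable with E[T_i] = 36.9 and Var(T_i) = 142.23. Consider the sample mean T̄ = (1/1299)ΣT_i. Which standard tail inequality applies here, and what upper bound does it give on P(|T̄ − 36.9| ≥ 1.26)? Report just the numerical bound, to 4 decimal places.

With mean and variance of each term known, Chebyshev's inequality bounds the deviation of the sum (or sample mean).
Var(T̄) = Var(T_i)/n = 142.23/1299 = 0.10949.
Chebyshev: P(|T̄ − 36.9| ≥ 1.26) ≤ Var(T̄)/(1.26)² = 142.23/(1299·1.26²) = 0.0690.

0.0690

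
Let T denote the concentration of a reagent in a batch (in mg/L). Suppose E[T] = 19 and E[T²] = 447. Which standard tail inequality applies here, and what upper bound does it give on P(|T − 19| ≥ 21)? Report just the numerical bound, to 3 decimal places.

0.195

The first two moments determine the variance, so Chebyshev's inequality is the sharpest standard bound available.
Var(T) = E[T²] − (E[T])² = 447 − 361 = 86.
Chebyshev's inequality: P(|T − μ| ≥ t) ≤ Var(T)/t² = 86/441 = 0.1950.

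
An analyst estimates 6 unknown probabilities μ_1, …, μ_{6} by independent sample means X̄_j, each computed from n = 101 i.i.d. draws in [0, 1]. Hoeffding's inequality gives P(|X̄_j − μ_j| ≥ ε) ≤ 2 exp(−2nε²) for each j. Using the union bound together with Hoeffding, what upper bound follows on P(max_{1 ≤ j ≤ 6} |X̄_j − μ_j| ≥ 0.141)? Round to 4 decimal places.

Per-experiment Hoeffding bound: 2·exp(−2·101·0.141²) = 2·exp(−4.01596) = 0.036051.
Union bound over 6 events: 6·0.036051 = 0.21631.

0.2163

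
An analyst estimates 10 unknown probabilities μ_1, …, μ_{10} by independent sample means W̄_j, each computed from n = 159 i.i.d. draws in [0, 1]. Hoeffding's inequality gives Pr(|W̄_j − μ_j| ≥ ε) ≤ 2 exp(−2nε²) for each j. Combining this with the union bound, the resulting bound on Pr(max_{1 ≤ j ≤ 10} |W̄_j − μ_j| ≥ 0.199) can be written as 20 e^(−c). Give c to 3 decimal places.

Union bound over the 10 events: Pr(max_{1 ≤ j ≤ 10} |W̄_j − μ_j| ≥ 0.199) ≤ 10·2·exp(−2nε²) = 20 exp(−2·159·0.199²).
So c = 2·159·0.199² = 12.5931.

12.593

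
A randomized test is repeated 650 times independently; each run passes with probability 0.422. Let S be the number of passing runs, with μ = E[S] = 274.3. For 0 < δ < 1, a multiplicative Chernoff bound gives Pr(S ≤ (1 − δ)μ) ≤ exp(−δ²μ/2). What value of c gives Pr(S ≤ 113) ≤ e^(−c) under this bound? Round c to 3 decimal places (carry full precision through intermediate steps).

Write 113 = (1 − δ)μ, so δ = 1 − 113/274.3 = 0.5880423…
Then the exponent is δ²μ/2 = (μ − 113)²/(2μ) = 47.425611.

47.426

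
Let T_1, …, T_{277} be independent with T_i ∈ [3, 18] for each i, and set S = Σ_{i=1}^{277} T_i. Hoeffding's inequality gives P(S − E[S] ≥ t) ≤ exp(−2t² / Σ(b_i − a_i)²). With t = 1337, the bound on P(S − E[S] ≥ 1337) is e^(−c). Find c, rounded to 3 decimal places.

Σ(b_i − a_i)² = 277·(15)² = 62325.
c = 2t²/62325 = 2·1337²/62325 = 57.3628.

57.363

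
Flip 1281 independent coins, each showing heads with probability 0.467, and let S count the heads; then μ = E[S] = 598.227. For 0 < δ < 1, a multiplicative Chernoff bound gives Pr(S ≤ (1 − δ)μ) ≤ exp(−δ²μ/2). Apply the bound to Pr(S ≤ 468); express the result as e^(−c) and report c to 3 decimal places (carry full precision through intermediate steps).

Write 468 = (1 − δ)μ, so δ = 1 − 468/598.227 = 0.2176883…
Then the exponent is δ²μ/2 = (μ − 468)²/(2μ) = 14.174445.

14.174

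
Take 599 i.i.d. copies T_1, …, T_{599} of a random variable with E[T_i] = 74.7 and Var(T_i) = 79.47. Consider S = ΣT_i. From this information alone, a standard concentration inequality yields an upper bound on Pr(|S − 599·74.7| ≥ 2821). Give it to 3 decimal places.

With mean and variance of each term known, Chebyshev's inequality bounds the deviation of the sum (or sample mean).
Var(S) = n·Var(T_i) = 599·79.47 = 47602.53.
Chebyshev: Pr(|S − 599·74.7| ≥ 2821) ≤ Var(S)/2821² = 47602.53/7958041 = 0.0060.

0.006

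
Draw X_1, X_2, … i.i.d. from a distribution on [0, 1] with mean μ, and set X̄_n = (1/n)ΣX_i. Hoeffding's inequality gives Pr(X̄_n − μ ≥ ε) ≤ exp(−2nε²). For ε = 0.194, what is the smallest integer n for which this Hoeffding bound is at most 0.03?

Require exp(−2nε²) ≤ 0.03, i.e. 2nε² ≥ ln(1/0.03) = 3.506558.
So n ≥ 3.506558 / (2·0.194²) = 46.585.
The smallest integer n is 47.

47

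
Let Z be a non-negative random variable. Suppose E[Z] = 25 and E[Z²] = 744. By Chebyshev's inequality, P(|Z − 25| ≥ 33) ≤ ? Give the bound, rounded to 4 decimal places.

Var(Z) = E[Z²] − (E[Z])² = 744 − 625 = 119.
Chebyshev's inequality: P(|Z − μ| ≥ t) ≤ Var(Z)/t² = 119/1089 = 0.1093.

0.1093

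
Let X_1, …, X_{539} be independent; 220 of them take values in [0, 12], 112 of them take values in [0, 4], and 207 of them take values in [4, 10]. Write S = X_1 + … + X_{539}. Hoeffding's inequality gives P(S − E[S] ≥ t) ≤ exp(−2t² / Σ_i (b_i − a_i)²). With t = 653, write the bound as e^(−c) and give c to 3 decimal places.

20.839

Σ(b_i − a_i)² = 220·12² + 112·4² + 207·6² = 40924.
c = 2t² / 40924 = 2·653² / 40924 = 20.8391.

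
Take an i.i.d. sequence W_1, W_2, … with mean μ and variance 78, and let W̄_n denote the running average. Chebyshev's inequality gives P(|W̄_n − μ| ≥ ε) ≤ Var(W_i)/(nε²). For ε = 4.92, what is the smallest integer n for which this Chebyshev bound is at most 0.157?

Require 78/(n·4.92²) ≤ 0.157, i.e. n ≥ 78/(0.157·4.92²) = 20.524.
The smallest integer n is 21.

21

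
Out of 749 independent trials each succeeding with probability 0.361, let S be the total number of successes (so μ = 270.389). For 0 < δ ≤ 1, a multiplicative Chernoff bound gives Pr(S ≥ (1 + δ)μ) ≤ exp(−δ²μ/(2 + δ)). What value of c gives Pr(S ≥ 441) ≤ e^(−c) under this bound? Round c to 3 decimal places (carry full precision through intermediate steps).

40.917

Write 441 = (1 + δ)μ, so δ = 441/270.389 − 1 = 0.6309835…
Then the exponent is δ²μ/(2 + δ) = (441 − μ)² / (μ·(2 + δ)) = 40.917295.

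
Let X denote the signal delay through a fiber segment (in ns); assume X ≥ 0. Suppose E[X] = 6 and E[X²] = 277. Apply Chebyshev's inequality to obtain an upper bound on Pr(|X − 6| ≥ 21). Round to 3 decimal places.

0.546

Var(X) = E[X²] − (E[X])² = 277 − 36 = 241.
Chebyshev's inequality: Pr(|X − μ| ≥ t) ≤ Var(X)/t² = 241/441 = 0.5465.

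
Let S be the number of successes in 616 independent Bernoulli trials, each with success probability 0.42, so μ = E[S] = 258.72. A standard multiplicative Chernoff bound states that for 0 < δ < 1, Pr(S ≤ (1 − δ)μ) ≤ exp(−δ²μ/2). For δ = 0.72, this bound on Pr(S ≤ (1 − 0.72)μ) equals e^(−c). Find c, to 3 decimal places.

67.060

c = δ²μ/2 = 0.72²·258.72/2 = 67.0602.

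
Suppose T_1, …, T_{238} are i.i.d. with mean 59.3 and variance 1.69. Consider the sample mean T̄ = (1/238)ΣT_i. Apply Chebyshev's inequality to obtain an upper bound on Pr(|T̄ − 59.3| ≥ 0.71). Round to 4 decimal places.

0.0141

Var(T̄) = Var(T_i)/n = 1.69/238 = 0.0071008.
Chebyshev: Pr(|T̄ − 59.3| ≥ 0.71) ≤ Var(T̄)/(0.71)² = 1.69/(238·0.71²) = 0.0141.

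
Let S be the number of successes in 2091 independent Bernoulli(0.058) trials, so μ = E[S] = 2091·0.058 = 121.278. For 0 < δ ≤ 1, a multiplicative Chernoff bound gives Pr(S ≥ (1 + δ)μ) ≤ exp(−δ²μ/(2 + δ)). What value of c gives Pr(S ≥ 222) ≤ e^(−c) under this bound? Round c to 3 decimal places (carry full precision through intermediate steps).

Write 222 = (1 + δ)μ, so δ = 222/121.278 − 1 = 0.8305051…
Then the exponent is δ²μ/(2 + δ) = (222 − μ)² / (μ·(2 + δ)) = 29.553077.

29.553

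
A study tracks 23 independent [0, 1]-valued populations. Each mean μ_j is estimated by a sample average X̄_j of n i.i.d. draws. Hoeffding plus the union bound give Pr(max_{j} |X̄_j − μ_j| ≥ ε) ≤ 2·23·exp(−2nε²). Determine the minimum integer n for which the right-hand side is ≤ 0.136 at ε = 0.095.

323

Need 2·23·exp(−2nε²) ≤ 0.136, i.e. exp(−2nε²) ≤ 0.136/46.
So 2nε² ≥ ln(46/0.136) = 5.823742.
Hence n ≥ 5.823742/(2·0.095²) = 322.645.
The smallest integer n is 323.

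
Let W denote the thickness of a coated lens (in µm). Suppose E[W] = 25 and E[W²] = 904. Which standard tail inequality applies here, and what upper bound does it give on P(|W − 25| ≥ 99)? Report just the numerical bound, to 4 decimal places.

0.0285

The first two moments determine the variance, so Chebyshev's inequality is the sharpest standard bound available.
Var(W) = E[W²] − (E[W])² = 904 − 625 = 279.
Chebyshev's inequality: P(|W − μ| ≥ t) ≤ Var(W)/t² = 279/9801 = 0.0285.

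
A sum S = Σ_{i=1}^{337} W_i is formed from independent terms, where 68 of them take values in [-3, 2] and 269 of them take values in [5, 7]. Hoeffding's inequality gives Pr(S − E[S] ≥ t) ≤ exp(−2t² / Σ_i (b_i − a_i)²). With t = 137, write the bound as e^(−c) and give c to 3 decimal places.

Σ(b_i − a_i)² = 68·5² + 269·2² = 2776.
c = 2t² / 2776 = 2·137² / 2776 = 13.5223.

13.522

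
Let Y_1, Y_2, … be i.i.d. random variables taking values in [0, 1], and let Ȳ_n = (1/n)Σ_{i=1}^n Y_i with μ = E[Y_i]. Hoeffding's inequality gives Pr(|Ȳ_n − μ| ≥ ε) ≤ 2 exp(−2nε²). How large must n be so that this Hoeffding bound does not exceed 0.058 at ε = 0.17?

62

Require 2·exp(−2nε²) ≤ 0.058, i.e. 2nε² ≥ ln(2/0.058) = 3.540459.
So n ≥ 3.540459 / (2·0.17²) = 61.254.
The smallest integer n is 62.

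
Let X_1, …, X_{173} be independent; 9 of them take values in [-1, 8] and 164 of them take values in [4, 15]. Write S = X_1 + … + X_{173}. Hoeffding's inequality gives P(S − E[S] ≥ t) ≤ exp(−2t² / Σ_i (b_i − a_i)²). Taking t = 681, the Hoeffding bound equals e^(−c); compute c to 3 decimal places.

Σ(b_i − a_i)² = 9·9² + 164·11² = 20573.
c = 2t² / 20573 = 2·681² / 20573 = 45.0844.

45.084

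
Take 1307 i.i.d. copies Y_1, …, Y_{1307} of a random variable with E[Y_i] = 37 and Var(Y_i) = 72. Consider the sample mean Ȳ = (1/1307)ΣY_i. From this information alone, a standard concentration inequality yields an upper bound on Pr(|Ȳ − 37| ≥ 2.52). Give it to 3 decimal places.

With mean and variance of each term known, Chebyshev's inequality bounds the deviation of the sum (or sample mean).
Var(Ȳ) = Var(Y_i)/n = 72/1307 = 0.055088.
Chebyshev: Pr(|Ȳ − 37| ≥ 2.52) ≤ Var(Ȳ)/(2.52)² = 72/(1307·2.52²) = 0.0087.

0.009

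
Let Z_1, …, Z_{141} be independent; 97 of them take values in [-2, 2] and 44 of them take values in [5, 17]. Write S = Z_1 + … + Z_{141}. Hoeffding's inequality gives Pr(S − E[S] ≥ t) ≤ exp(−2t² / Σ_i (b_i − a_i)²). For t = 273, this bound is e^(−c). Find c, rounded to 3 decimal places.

Σ(b_i − a_i)² = 97·4² + 44·12² = 7888.
c = 2t² / 7888 = 2·273² / 7888 = 18.8968.

18.897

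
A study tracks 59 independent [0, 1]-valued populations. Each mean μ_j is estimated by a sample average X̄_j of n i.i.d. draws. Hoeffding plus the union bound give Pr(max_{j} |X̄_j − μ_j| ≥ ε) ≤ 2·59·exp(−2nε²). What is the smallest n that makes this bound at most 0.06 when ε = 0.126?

239

Need 2·59·exp(−2nε²) ≤ 0.06, i.e. exp(−2nε²) ≤ 0.06/118.
So 2nε² ≥ ln(118/0.06) = 7.584095.
Hence n ≥ 7.584095/(2·0.126²) = 238.854.
The smallest integer n is 239.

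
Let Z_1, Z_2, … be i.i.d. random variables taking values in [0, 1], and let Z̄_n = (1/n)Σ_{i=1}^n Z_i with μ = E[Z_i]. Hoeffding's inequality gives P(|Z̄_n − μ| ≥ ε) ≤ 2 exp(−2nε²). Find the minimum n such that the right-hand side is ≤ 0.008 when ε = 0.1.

Require 2·exp(−2nε²) ≤ 0.008, i.e. 2nε² ≥ ln(2/0.008) = 5.521461.
So n ≥ 5.521461 / (2·0.1²) = 276.073.
The smallest integer n is 277.

277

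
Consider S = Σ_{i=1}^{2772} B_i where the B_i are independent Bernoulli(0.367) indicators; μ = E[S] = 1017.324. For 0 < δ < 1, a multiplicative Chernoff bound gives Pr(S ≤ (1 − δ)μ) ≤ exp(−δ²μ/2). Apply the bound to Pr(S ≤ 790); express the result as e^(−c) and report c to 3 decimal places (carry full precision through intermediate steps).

Write 790 = (1 − δ)μ, so δ = 1 − 790/1017.324 = 0.2234529…
Then the exponent is δ²μ/2 = (μ − 790)²/(2μ) = 25.398104.

25.398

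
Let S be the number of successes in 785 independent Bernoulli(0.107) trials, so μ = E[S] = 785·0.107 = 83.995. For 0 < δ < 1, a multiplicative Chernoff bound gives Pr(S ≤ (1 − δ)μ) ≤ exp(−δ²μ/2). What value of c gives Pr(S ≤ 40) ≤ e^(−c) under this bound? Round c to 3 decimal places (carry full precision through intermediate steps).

Write 40 = (1 − δ)μ, so δ = 1 − 40/83.995 = 0.5237812…
Then the exponent is δ²μ/2 = (μ − 40)²/(2μ) = 11.521876.

11.522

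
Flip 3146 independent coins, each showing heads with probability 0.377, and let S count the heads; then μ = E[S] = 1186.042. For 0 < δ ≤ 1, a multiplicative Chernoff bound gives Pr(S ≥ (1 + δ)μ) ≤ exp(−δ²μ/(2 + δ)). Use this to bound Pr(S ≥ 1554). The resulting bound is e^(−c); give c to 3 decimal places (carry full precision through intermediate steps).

49.413

Write 1554 = (1 + δ)μ, so δ = 1554/1186.042 − 1 = 0.3102403…
Then the exponent is δ²μ/(2 + δ) = (1554 − μ)² / (μ·(2 + δ)) = 49.412779.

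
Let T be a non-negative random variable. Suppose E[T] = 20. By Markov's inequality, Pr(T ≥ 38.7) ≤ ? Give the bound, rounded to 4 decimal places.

Markov's inequality: for a non-negative random variable, Pr(T ≥ a) ≤ E[T]/a.
Here E[T] = 20 and a = 38.7, so the bound is 20/38.7 = 0.5168.

0.5168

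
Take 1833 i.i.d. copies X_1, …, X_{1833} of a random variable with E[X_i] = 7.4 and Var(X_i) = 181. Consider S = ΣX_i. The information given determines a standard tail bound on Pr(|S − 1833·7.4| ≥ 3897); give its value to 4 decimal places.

0.0218

With mean and variance of each term known, Chebyshev's inequality bounds the deviation of the sum (or sample mean).
Var(S) = n·Var(X_i) = 1833·181 = 331773.
Chebyshev: Pr(|S − 1833·7.4| ≥ 3897) ≤ Var(S)/3897² = 331773/15186609 = 0.0218.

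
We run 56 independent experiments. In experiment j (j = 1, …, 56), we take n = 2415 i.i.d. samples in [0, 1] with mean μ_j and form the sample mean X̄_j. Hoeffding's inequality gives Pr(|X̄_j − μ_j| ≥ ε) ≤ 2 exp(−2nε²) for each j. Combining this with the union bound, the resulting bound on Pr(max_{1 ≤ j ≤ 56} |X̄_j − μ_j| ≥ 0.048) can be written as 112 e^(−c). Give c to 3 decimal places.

11.128

Union bound over the 56 events: Pr(max_{1 ≤ j ≤ 56} |X̄_j − μ_j| ≥ 0.048) ≤ 56·2·exp(−2nε²) = 112 exp(−2·2415·0.048²).
So c = 2·2415·0.048² = 11.1283.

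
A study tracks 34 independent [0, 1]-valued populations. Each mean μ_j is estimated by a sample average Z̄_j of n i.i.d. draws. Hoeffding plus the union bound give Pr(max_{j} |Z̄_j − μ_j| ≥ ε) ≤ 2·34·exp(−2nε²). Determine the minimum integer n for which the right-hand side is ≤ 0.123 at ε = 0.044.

Need 2·34·exp(−2nε²) ≤ 0.123, i.e. exp(−2nε²) ≤ 0.123/68.
So 2nε² ≥ ln(68/0.123) = 6.315079.
Hence n ≥ 6.315079/(2·0.044²) = 1630.960.
The smallest integer n is 1631.

1631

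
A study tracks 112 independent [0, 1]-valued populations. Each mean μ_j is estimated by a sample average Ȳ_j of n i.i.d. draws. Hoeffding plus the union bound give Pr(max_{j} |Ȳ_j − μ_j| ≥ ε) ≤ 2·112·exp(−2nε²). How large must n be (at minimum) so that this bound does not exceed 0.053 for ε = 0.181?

128

Need 2·112·exp(−2nε²) ≤ 0.053, i.e. exp(−2nε²) ≤ 0.053/224.
So 2nε² ≥ ln(224/0.053) = 8.349109.
Hence n ≥ 8.349109/(2·0.181²) = 127.425.
The smallest integer n is 128.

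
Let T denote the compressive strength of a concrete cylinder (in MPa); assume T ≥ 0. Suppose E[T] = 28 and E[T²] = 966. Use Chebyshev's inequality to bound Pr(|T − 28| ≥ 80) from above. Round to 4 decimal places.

Var(T) = E[T²] − (E[T])² = 966 − 784 = 182.
Chebyshev's inequality: Pr(|T − μ| ≥ t) ≤ Var(T)/t² = 182/6400 = 0.0284.

0.0284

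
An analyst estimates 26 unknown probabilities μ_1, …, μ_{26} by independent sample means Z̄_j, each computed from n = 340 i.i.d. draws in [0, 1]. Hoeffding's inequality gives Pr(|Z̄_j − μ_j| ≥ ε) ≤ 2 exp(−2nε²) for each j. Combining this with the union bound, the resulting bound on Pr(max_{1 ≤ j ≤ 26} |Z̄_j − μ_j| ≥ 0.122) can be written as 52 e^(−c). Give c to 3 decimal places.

Union bound over the 26 events: Pr(max_{1 ≤ j ≤ 26} |Z̄_j − μ_j| ≥ 0.122) ≤ 26·2·exp(−2nε²) = 52 exp(−2·340·0.122²).
So c = 2·340·0.122² = 10.1211.

10.121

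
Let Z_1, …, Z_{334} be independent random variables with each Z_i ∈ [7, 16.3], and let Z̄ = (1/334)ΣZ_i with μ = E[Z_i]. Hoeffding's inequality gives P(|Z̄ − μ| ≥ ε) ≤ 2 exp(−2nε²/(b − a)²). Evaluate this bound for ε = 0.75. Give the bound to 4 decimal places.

0.0260

Exponent: 2nε²/(b − a)² = 2·334·0.75² / 9.3² = 4.34443.
Bound = 2·exp(−4.34443) = 0.02596.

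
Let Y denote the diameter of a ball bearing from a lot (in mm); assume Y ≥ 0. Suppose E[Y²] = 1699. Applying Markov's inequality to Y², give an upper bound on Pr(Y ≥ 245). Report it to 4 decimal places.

0.0283

Since Y ≥ 0, the event {Y ≥ 245} is the same as {Y² ≥ 60025}.
Markov's inequality applied to Y² gives Pr(Y² ≥ 60025) ≤ E[Y²]/60025 = 1699/60025 = 0.0283.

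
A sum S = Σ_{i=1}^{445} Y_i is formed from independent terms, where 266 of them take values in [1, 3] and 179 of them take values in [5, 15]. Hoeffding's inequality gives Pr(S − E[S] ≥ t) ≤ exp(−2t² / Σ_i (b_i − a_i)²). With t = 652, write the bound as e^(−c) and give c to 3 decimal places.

44.833

Σ(b_i − a_i)² = 266·2² + 179·10² = 18964.
c = 2t² / 18964 = 2·652² / 18964 = 44.8327.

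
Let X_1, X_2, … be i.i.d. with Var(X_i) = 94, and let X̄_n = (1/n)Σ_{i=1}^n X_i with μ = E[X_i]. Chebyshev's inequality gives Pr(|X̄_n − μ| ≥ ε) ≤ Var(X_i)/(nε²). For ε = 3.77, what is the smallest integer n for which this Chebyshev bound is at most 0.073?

91

Require 94/(n·3.77²) ≤ 0.073, i.e. n ≥ 94/(0.073·3.77²) = 90.599.
The smallest integer n is 91.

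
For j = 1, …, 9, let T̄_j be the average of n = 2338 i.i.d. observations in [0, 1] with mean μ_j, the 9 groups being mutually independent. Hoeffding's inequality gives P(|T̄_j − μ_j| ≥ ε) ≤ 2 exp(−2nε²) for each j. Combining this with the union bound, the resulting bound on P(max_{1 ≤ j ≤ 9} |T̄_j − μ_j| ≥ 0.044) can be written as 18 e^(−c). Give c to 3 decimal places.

9.053

Union bound over the 9 events: P(max_{1 ≤ j ≤ 9} |T̄_j − μ_j| ≥ 0.044) ≤ 9·2·exp(−2nε²) = 18 exp(−2·2338·0.044²).
So c = 2·2338·0.044² = 9.0527.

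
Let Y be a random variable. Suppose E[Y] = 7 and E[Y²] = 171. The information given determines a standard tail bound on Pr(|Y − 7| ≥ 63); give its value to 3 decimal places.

The first two moments determine the variance, so Chebyshev's inequality is the sharpest standard bound available.
Var(Y) = E[Y²] − (E[Y])² = 171 − 49 = 122.
Chebyshev's inequality: Pr(|Y − μ| ≥ t) ≤ Var(Y)/t² = 122/3969 = 0.0307.

0.031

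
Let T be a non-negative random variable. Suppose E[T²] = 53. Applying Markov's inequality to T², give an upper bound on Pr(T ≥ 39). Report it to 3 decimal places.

Since T ≥ 0, the event {T ≥ 39} is the same as {T² ≥ 1521}.
Markov's inequality applied to T² gives Pr(T² ≥ 1521) ≤ E[T²]/1521 = 53/1521 = 0.0348.

0.035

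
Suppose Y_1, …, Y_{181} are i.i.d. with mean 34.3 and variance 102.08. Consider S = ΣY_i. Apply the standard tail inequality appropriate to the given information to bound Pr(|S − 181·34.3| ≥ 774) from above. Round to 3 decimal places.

With mean and variance of each term known, Chebyshev's inequality bounds the deviation of the sum (or sample mean).
Var(S) = n·Var(Y_i) = 181·102.08 = 18476.48.
Chebyshev: Pr(|S − 181·34.3| ≥ 774) ≤ Var(S)/774² = 18476.48/599076 = 0.0308.

0.031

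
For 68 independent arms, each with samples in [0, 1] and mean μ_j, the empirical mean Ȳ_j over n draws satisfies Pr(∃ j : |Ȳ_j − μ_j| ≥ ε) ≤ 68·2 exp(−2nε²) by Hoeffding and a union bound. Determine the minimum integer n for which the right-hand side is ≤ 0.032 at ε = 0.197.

Need 2·68·exp(−2nε²) ≤ 0.032, i.e. exp(−2nε²) ≤ 0.032/136.
So 2nε² ≥ ln(136/0.032) = 8.354674.
Hence n ≥ 8.354674/(2·0.197²) = 107.638.
The smallest integer n is 108.

108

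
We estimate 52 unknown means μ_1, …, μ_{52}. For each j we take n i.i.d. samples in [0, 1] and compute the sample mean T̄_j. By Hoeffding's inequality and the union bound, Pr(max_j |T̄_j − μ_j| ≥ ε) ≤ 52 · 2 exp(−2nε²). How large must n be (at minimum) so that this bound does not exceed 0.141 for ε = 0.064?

807

Need 2·52·exp(−2nε²) ≤ 0.141, i.e. exp(−2nε²) ≤ 0.141/104.
So 2nε² ≥ ln(104/0.141) = 6.603386.
Hence n ≥ 6.603386/(2·0.064²) = 806.077.
The smallest integer n is 807.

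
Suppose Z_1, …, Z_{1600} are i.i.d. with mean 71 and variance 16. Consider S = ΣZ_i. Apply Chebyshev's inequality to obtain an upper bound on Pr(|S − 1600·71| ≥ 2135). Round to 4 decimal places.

0.0056

Var(S) = n·Var(Z_i) = 1600·16 = 25600.
Chebyshev: Pr(|S − 1600·71| ≥ 2135) ≤ Var(S)/2135² = 25600/4558225 = 0.0056.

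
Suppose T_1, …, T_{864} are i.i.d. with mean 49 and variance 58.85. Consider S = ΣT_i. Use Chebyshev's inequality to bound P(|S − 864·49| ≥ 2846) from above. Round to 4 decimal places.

Var(S) = n·Var(T_i) = 864·58.85 = 50846.4.
Chebyshev: P(|S − 864·49| ≥ 2846) ≤ Var(S)/2846² = 50846.4/8099716 = 0.0063.

0.0063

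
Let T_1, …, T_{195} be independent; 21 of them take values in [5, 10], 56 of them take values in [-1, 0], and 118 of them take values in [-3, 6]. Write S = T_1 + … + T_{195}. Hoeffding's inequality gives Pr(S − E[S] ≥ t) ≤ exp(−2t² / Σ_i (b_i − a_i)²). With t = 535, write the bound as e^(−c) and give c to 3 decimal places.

Σ(b_i − a_i)² = 21·5² + 56·1² + 118·9² = 10139.
c = 2t² / 10139 = 2·535² / 10139 = 56.4602.

56.460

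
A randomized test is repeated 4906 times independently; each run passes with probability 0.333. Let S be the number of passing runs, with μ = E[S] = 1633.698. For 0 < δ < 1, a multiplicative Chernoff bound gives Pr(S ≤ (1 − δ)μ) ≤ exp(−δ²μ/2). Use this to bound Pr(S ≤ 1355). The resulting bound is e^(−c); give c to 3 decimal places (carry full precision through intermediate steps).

Write 1355 = (1 − δ)μ, so δ = 1 − 1355/1633.698 = 0.1705933…
Then the exponent is δ²μ/2 = (μ − 1355)²/(2μ) = 23.772011.

23.772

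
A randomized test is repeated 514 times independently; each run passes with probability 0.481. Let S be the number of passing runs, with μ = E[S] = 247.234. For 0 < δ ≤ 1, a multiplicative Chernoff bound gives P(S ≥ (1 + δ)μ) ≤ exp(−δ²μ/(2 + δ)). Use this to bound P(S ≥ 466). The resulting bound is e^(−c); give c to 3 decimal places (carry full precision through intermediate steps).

67.101

Write 466 = (1 + δ)μ, so δ = 466/247.234 − 1 = 0.884854…
Then the exponent is δ²μ/(2 + δ) = (466 − μ)² / (μ·(2 + δ)) = 67.100787.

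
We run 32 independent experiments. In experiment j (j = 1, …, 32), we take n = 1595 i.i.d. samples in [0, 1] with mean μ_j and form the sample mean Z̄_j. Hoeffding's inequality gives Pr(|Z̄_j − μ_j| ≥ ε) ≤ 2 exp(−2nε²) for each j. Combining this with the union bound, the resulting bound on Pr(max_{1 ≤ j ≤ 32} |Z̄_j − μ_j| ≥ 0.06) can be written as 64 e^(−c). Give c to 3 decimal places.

Union bound over the 32 events: Pr(max_{1 ≤ j ≤ 32} |Z̄_j − μ_j| ≥ 0.06) ≤ 32·2·exp(−2nε²) = 64 exp(−2·1595·0.06²).
So c = 2·1595·0.06² = 11.4840.

11.484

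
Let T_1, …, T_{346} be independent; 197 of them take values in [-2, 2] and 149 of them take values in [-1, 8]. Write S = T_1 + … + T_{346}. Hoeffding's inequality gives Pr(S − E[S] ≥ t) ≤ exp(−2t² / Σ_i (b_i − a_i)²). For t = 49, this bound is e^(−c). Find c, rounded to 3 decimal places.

0.315

Σ(b_i − a_i)² = 197·4² + 149·9² = 15221.
c = 2t² / 15221 = 2·49² / 15221 = 0.3155.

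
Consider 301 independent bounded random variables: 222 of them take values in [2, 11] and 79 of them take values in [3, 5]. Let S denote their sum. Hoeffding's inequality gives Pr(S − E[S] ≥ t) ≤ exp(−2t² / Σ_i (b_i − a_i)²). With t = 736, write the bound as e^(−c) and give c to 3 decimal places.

59.208

Σ(b_i − a_i)² = 222·9² + 79·2² = 18298.
c = 2t² / 18298 = 2·736² / 18298 = 59.2082.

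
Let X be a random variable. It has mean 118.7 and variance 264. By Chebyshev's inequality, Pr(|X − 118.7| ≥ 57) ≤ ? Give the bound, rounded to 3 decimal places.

0.081

Chebyshev: Pr(|X − μ| ≥ t) ≤ Var(X)/t².
Bound = 264 / 3249 = 0.0813.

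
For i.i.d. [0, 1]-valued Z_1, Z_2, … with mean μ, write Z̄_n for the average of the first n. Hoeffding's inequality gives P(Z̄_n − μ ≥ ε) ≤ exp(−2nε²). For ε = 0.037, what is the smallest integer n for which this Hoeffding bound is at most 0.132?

Require exp(−2nε²) ≤ 0.132, i.e. 2nε² ≥ ln(1/0.132) = 2.024953.
So n ≥ 2.024953 / (2·0.037²) = 739.574.
The smallest integer n is 740.

740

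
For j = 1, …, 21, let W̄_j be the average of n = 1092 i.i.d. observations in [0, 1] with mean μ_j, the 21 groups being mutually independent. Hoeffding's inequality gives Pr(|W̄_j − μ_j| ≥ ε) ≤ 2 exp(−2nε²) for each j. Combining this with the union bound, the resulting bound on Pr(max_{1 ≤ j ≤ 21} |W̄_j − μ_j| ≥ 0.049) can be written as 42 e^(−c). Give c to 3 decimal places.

5.244

Union bound over the 21 events: Pr(max_{1 ≤ j ≤ 21} |W̄_j − μ_j| ≥ 0.049) ≤ 21·2·exp(−2nε²) = 42 exp(−2·1092·0.049²).
So c = 2·1092·0.049² = 5.2438.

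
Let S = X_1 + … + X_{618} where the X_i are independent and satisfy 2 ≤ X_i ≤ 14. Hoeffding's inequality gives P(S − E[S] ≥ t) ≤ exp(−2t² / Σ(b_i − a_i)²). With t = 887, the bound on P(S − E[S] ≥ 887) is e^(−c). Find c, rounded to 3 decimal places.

Σ(b_i − a_i)² = 618·(12)² = 88992.
c = 2t²/88992 = 2·887²/88992 = 17.6818.

17.682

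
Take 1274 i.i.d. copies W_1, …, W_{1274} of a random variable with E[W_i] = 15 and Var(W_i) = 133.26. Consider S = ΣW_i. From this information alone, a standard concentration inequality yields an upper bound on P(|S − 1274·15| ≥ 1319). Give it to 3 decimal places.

With mean and variance of each term known, Chebyshev's inequality bounds the deviation of the sum (or sample mean).
Var(S) = n·Var(W_i) = 1274·133.26 = 169773.24.
Chebyshev: P(|S − 1274·15| ≥ 1319) ≤ Var(S)/1319² = 169773.24/1739761 = 0.0976.

0.098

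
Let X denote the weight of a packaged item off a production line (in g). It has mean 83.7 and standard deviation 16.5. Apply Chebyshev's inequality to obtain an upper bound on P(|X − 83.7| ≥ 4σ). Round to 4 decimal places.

Chebyshev: P(|X − μ| ≥ t) ≤ Var(X)/t².
Var(X) = σ² = 16.5² = 272.25.
t = 4·16.5 = 66.
Bound = 272.25 / 4356 = 0.0625.

0.0625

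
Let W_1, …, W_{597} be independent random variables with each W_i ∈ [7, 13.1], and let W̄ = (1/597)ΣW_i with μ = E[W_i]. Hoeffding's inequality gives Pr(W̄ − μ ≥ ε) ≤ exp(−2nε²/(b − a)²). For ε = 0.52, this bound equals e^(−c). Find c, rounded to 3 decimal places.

8.677

c = 2nε²/(b − a)² = 2·597·0.52² / 6.1² = 8.6766.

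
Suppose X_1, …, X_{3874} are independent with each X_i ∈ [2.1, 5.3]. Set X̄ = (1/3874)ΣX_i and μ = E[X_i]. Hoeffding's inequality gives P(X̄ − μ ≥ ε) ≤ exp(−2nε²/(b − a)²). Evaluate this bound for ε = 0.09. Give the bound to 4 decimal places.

0.0022

Exponent: 2nε²/(b − a)² = 2·3874·0.09² / 3.2² = 6.12879.
Bound = exp(−6.12879) = 0.00218.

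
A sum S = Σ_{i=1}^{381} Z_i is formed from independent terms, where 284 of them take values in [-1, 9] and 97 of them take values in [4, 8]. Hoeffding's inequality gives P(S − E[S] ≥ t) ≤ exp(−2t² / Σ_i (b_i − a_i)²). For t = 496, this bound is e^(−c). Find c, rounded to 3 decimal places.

16.427

Σ(b_i − a_i)² = 284·10² + 97·4² = 29952.
c = 2t² / 29952 = 2·496² / 29952 = 16.4274.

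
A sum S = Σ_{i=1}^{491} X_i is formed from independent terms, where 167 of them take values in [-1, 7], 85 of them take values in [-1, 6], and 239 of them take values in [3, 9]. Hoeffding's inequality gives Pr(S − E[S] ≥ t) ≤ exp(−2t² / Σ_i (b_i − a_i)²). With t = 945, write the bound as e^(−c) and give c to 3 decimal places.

76.141

Σ(b_i − a_i)² = 167·8² + 85·7² + 239·6² = 23457.
c = 2t² / 23457 = 2·945² / 23457 = 76.1415.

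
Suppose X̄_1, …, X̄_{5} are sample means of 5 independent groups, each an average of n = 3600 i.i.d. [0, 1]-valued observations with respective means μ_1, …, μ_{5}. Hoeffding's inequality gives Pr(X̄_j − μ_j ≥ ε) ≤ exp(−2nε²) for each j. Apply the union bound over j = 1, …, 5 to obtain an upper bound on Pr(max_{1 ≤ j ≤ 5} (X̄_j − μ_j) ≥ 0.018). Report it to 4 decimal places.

0.4851

Per-experiment Hoeffding bound: exp(−2·3600·0.018²) = exp(−2.33280) = 0.097024.
Union bound over 5 events: 5·0.097024 = 0.48512.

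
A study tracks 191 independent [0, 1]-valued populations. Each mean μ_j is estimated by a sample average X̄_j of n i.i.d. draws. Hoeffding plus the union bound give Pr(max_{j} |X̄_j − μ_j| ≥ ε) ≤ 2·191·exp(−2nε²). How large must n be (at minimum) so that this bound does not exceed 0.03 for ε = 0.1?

473

Need 2·191·exp(−2nε²) ≤ 0.03, i.e. exp(−2nε²) ≤ 0.03/382.
So 2nε² ≥ ln(382/0.03) = 9.451979.
Hence n ≥ 9.451979/(2·0.1²) = 472.599.
The smallest integer n is 473.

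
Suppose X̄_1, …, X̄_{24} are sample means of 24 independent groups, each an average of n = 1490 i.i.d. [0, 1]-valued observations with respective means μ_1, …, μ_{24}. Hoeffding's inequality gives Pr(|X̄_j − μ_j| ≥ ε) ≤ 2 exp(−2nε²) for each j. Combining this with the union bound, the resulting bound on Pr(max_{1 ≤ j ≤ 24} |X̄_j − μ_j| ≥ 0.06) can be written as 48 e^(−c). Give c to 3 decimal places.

Union bound over the 24 events: Pr(max_{1 ≤ j ≤ 24} |X̄_j − μ_j| ≥ 0.06) ≤ 24·2·exp(−2nε²) = 48 exp(−2·1490·0.06²).
So c = 2·1490·0.06² = 10.7280.

10.728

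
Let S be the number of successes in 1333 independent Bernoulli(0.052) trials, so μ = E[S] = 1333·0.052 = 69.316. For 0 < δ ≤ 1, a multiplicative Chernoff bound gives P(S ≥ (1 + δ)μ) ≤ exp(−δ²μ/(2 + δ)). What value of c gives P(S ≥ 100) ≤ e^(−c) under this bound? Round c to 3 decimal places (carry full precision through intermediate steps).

5.561

Write 100 = (1 + δ)μ, so δ = 100/69.316 − 1 = 0.4426684…
Then the exponent is δ²μ/(2 + δ) = (100 − μ)² / (μ·(2 + δ)) = 5.560655.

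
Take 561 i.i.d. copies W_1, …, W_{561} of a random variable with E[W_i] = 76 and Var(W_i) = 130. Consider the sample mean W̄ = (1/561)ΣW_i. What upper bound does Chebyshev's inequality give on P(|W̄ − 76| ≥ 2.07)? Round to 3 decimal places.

Var(W̄) = Var(W_i)/n = 130/561 = 0.23173.
Chebyshev: P(|W̄ − 76| ≥ 2.07) ≤ Var(W̄)/(2.07)² = 130/(561·2.07²) = 0.0541.

0.054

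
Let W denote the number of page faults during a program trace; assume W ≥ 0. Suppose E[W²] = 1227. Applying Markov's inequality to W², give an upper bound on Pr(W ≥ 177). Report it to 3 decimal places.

0.039

Since W ≥ 0, the event {W ≥ 177} is the same as {W² ≥ 31329}.
Markov's inequality applied to W² gives Pr(W² ≥ 31329) ≤ E[W²]/31329 = 1227/31329 = 0.0392.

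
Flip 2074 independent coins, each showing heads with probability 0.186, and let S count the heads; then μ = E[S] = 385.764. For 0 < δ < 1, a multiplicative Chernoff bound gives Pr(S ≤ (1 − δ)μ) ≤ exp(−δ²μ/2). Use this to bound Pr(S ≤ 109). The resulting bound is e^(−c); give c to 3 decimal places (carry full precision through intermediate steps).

Write 109 = (1 − δ)μ, so δ = 1 − 109/385.764 = 0.7174438…
Then the exponent is δ²μ/2 = (μ − 109)²/(2μ) = 99.281311.

99.281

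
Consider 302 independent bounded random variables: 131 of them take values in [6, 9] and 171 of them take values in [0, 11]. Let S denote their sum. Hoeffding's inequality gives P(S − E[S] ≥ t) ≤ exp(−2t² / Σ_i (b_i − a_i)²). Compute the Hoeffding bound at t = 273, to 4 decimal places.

Σ(b_i − a_i)² = 131·3² + 171·11² = 21870.
Exponent = 2·273² / 21870 = 6.81564.
Bound = exp(−6.81564) = 0.00110.

0.0011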